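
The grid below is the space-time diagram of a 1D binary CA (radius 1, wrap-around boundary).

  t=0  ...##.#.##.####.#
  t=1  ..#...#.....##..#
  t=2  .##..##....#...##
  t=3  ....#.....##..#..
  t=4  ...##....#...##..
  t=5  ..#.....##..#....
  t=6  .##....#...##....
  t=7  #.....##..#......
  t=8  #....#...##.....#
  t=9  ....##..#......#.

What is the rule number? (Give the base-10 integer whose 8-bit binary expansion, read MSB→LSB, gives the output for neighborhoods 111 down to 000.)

134

  ### -> #   bit 7 = 1  t=0,i=12
  ##. -> .   bit 6 = 0  t=0,i=4
  #.# -> .   bit 5 = 0  t=0,i=5
  #.. -> .   bit 4 = 0  t=0,i=0
  .## -> .   bit 3 = 0  t=0,i=3
  .#. -> #   bit 2 = 1  t=0,i=6
  ..# -> #   bit 1 = 1  t=0,i=2
  ... -> .   bit 0 = 0  t=0,i=1
  bits 10000110 = 134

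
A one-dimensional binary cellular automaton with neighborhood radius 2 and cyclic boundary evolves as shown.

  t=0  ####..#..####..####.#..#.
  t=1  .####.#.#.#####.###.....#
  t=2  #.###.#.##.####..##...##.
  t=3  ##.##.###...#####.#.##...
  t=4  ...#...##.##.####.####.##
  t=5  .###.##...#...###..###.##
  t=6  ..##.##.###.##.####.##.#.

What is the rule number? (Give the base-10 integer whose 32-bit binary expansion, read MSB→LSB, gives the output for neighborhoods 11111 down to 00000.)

4067088414

  [31] ##### => #  t=1,i=12
  [30] ####. => #  t=0,i=2
  [29] ###.# => #  t=0,i=18
  [28] ###.. => #  t=0,i=3
  [27] ##.## => .  t=1,i=15
  [26] ##.#. => .  t=0,i=19
  [25] ##..# => #  t=0,i=4
  [24] ##... => .  t=1,i=19
  [23] #.### => .  t=0,i=0
  [22] #.##. => #  t=2,i=8
  [21] #.#.# => #  t=1,i=6
  [20] #.#.. => .  t=0,i=20
  [19] #..## => #  t=0,i=8
  [18] #..#. => .  t=0,i=5
  [17] #...# => #  t=2,i=20
  [16] #.... => .  t=1,i=20
  [15] .#### => #  t=0,i=1
  [14] .###. => #  t=1,i=17
  [13] .##.# => .  t=2,i=9
  [12] .##.. => #  t=2,i=18
  [11] .#.## => #  t=0,i=24
  [10] .#.#. => .  t=1,i=7
  [9] .#..# => .  t=0,i=7
  [8] .#... => .  t=4,i=4
  [7] ..### => .  t=0,i=9
  [6] ..##. => .  t=2,i=17
  [5] ..#.# => .  t=0,i=23
  [4] ..#.. => #  t=0,i=6
  [3] ...## => #  t=2,i=21
  [2] ...#. => #  t=1,i=23
  [1] ....# => #  t=1,i=22
  [0] ..... => .  t=1,i=21
  bits 11110010011010101101100000011110 = 4067088414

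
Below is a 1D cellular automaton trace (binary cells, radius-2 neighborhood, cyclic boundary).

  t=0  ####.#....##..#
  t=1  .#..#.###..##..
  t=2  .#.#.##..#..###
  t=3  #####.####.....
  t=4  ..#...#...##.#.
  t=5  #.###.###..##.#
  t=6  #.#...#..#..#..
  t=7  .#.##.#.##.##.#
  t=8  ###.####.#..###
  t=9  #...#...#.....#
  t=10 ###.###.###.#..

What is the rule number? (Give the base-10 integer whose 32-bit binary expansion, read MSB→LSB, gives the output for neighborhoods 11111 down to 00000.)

  #####|#  b31=1 t=0,i=1
  ####.|.  b30=0 t=0,i=2
  ###.#|.  b29=0 t=0,i=3
  ###..|.  b28=0 t=1,i=8
  ##.##|.  b27=0 t=3,i=5
  ##.#.|#  b26=1 t=0,i=4
  ##..#|#  b25=1 t=0,i=12
  ##...|#  b24=1 t=1,i=13
  #.###|#  b23=1 t=1,i=6
  #.##.|.  b22=0 t=2,i=5
  #.#.#|#  b21=1 t=2,i=1
  #.#..|.  b20=0 t=0,i=5
  #..##|.  b19=0 t=0,i=13
  #..#.|#  b18=1 t=1,i=3
  #...#|#  b17=1 t=1,i=14
  #....|#  b16=1 t=0,i=7
  .####|.  b15=0 t=0,i=0
  .###.|.  b14=0 t=1,i=7
  .##.#|#  b13=1 t=4,i=11
  .##..|#  b12=1 t=0,i=11
  .#.##|#  b11=1 t=1,i=5
  .#.#.|#  b10=1 t=2,i=2
  .#..#|.  b9=0 t=1,i=2
  .#...|#  b8=1 t=0,i=6
  ..###|.  b7=0 t=0,i=14
  ..##.|.  b6=0 t=0,i=10
  ..#.#|.  b5=0 t=1,i=4
  ..#..|#  b4=1 t=1,i=1
  ...##|.  b3=0 t=0,i=9
  ...#.|.  b2=0 t=1,i=0
  ....#|#  b1=1 t=0,i=8
  .....|.  b0=0 t=3,i=12
  bits 10000111101001110011110100010010 = 2275884306

2275884306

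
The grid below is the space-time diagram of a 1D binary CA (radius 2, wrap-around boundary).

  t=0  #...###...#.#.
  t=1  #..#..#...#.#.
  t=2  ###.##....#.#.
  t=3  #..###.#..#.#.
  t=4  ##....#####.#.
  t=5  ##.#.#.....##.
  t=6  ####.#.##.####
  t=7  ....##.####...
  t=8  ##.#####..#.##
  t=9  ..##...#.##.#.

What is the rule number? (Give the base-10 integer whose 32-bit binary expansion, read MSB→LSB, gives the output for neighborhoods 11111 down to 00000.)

  ##### -> .   bit 31 = 0  t=4,i=8
  ####. -> .   bit 30 = 0  t=4,i=9
  ###.# -> .   bit 29 = 0  t=2,i=2
  ###.. -> #   bit 28 = 1  t=0,i=6
  ##.## -> #   bit 27 = 1  t=2,i=3
  ##.#. -> #   bit 26 = 1  t=3,i=6
  ##..# -> .   bit 25 = 0  t=8,i=8
  ##... -> .   bit 24 = 0  t=0,i=7
  #.### -> #   bit 23 = 1  t=2,i=0
  #.##. -> #   bit 22 = 1  t=2,i=4
  #.#.# -> #   bit 21 = 1  t=0,i=12
  #.#.. -> #   bit 20 = 1  t=0,i=0
  #..## -> .   bit 19 = 0  t=3,i=2
  #..#. -> #   bit 18 = 1  t=1,i=2
  #...# -> .   bit 17 = 0  t=0,i=2
  #.... -> #   bit 16 = 1  t=2,i=7
  .#### -> .   bit 15 = 0  t=4,i=7
  .###. -> .   bit 14 = 0  t=0,i=5
  .##.# -> #   bit 13 = 1  t=5,i=1
  .##.. -> #   bit 12 = 1  t=2,i=5
  .#.## -> .   bit 11 = 0  t=2,i=13
  .#.#. -> .   bit 10 = 0  t=0,i=11
  .#..# -> #   bit 9 = 1  t=1,i=1
  .#... -> .   bit 8 = 0  t=0,i=1
  ..### -> .   bit 7 = 0  t=0,i=4
  ..##. -> #   bit 6 = 1  t=5,i=11
  ..#.# -> #   bit 5 = 1  t=0,i=10
  ..#.. -> .   bit 4 = 0  t=1,i=3
  ...## -> #   bit 3 = 1  t=0,i=3
  ...#. -> .   bit 2 = 0  t=0,i=9
  ....# -> .   bit 1 = 0  t=2,i=8
  ..... -> #   bit 0 = 1  t=5,i=8
  bits 00011100111101010011001001101001 = 485831273

485831273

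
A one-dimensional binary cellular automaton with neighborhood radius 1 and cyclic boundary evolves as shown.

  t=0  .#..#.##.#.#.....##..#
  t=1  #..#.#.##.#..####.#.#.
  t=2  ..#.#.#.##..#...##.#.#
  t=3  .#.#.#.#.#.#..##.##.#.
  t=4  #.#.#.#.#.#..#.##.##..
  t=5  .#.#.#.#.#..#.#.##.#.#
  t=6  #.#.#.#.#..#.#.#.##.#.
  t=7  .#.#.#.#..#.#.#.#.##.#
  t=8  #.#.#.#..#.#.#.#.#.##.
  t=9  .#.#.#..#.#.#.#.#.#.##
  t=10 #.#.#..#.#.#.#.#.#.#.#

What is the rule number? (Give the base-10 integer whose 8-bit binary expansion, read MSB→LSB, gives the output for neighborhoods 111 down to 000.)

  ###|.  b7=0 t=1,i=14
  ##.|#  b6=1 t=0,i=7
  #.#|#  b5=1 t=0,i=0
  #..|.  b4=0 t=0,i=2
  .##|.  b3=0 t=0,i=6
  .#.|.  b2=0 t=0,i=1
  ..#|#  b1=1 t=0,i=3
  ...|#  b0=1 t=0,i=13
  bits 01100011 = 99

99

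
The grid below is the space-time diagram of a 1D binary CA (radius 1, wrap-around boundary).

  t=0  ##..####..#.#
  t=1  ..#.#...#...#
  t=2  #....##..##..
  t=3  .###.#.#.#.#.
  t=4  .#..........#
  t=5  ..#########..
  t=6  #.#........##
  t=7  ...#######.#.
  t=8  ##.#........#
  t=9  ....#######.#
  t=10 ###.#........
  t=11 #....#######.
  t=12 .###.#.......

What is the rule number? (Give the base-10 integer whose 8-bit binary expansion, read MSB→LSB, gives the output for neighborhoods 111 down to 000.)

  nb ###: next=.  (t=0,i=0, bit7=0)
  nb ##.: next=.  (t=0,i=1, bit6=0)
  nb #.#: next=.  (t=0,i=11, bit5=0)
  nb #..: next=#  (t=0,i=2, bit4=1)
  nb .##: next=#  (t=0,i=4, bit3=1)
  nb .#.: next=.  (t=0,i=10, bit2=0)
  nb ..#: next=.  (t=0,i=3, bit1=0)
  nb ...: next=#  (t=1,i=6, bit0=1)
  bits 00011001 = 25

25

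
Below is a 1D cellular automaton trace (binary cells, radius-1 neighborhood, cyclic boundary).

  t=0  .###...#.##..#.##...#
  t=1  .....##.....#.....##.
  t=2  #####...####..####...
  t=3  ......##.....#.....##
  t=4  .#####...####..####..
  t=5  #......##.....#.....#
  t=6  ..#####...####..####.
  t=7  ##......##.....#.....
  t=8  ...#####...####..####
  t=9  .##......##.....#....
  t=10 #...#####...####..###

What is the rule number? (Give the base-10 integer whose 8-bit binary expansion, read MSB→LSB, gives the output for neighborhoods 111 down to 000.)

  ###|.  b7=0 t=0,i=2
  ##.|.  b6=0 t=0,i=3
  #.#|.  b5=0 t=0,i=0
  #..|.  b4=0 t=0,i=4
  .##|.  b3=0 t=0,i=1
  .#.|.  b2=0 t=0,i=7
  ..#|#  b1=1 t=0,i=6
  ...|#  b0=1 t=0,i=5
  bits 00000011 = 3

3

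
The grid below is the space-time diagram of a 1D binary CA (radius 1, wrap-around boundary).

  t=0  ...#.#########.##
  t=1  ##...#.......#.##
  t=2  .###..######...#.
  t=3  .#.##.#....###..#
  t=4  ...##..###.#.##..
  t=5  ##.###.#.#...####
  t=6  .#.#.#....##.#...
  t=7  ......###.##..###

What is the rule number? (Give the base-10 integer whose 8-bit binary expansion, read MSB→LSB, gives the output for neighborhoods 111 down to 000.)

  ###|.  b7=0 t=0,i=6
  ##.|#  b6=1 t=0,i=13
  #.#|.  b5=0 t=0,i=4
  #..|#  b4=1 t=0,i=0
  .##|#  b3=1 t=0,i=5
  .#.|.  b2=0 t=0,i=3
  ..#|.  b1=0 t=0,i=2
  ...|#  b0=1 t=0,i=1
  bits 01011001 = 89

89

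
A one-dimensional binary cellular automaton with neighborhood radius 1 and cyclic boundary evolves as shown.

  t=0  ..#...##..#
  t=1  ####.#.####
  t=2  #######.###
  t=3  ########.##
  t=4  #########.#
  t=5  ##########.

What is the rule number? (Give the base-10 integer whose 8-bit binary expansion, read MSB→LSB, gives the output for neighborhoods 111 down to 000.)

  [7] ### => #  t=1,i=0
  [6] ##. => #  t=0,i=7
  [5] #.# => #  t=1,i=4
  [4] #.. => #  t=0,i=0
  [3] .## => .  t=0,i=6
  [2] .#. => #  t=0,i=2
  [1] ..# => #  t=0,i=1
  [0] ... => .  t=0,i=4
  bits 11110110 = 246

246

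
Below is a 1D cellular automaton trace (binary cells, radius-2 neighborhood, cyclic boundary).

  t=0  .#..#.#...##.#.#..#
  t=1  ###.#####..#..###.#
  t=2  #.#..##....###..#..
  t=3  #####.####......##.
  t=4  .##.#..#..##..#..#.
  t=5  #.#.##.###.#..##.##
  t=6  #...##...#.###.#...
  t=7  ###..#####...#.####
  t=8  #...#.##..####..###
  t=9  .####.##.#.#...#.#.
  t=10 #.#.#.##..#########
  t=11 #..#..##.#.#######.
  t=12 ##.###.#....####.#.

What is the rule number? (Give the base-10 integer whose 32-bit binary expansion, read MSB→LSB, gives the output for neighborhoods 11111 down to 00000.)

2707142454

  [31] ##### => #  t=1,i=6
  [30] ####. => .  t=1,i=1
  [29] ###.# => #  t=1,i=2
  [28] ###.. => .  t=1,i=8
  [27] ##.## => .  t=1,i=3
  [26] ##.#. => .  t=0,i=12
  [25] ##..# => .  t=1,i=9
  [24] ##... => #  t=2,i=7
  [23] #.### => .  t=1,i=4
  [22] #.##. => #  t=5,i=4
  [21] #.#.# => .  t=0,i=13
  [20] #.#.. => #  t=0,i=1
  [19] #..## => #  t=1,i=13
  [18] #..#. => .  t=0,i=3
  [17] #...# => #  t=0,i=8
  [16] #.... => #  t=2,i=8
  [15] .#### => #  t=1,i=0
  [14] .###. => .  t=1,i=15
  [13] .##.# => #  t=0,i=11
  [12] .##.. => #  t=2,i=6
  [11] .#.## => .  t=5,i=3
  [10] .#.#. => #  t=0,i=0
  [9] .#..# => #  t=0,i=2
  [8] .#... => #  t=0,i=7
  [7] ..### => .  t=1,i=14
  [6] ..##. => .  t=0,i=10
  [5] ..#.# => #  t=0,i=4
  [4] ..#.. => #  t=1,i=11
  [3] ...## => .  t=0,i=9
  [2] ...#. => #  t=6,i=8
  [1] ....# => #  t=2,i=9
  [0] ..... => .  t=3,i=12
  bits 10100001010110111011011100110110 = 2707142454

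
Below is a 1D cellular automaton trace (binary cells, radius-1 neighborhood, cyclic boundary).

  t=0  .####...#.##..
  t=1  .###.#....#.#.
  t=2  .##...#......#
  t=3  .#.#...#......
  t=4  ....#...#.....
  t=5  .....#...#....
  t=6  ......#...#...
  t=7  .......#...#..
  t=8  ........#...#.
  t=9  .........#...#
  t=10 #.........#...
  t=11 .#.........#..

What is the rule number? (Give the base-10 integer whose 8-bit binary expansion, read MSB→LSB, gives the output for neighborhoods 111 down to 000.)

152

  nb ###: next=#  (t=0,i=2, bit7=1)
  nb ##.: next=.  (t=0,i=4, bit6=0)
  nb #.#: next=.  (t=0,i=9, bit5=0)
  nb #..: next=#  (t=0,i=5, bit4=1)
  nb .##: next=#  (t=0,i=1, bit3=1)
  nb .#.: next=.  (t=0,i=8, bit2=0)
  nb ..#: next=.  (t=0,i=0, bit1=0)
  nb ...: next=.  (t=0,i=6, bit0=0)
  bits 10011000 = 152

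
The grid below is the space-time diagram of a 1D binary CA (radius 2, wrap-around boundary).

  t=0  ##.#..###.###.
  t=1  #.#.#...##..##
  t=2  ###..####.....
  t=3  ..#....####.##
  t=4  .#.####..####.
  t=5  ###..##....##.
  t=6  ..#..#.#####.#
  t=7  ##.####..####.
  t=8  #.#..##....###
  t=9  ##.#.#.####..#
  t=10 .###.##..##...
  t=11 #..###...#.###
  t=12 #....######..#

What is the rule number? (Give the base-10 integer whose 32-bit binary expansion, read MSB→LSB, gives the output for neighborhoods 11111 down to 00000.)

4251388782

  nb #####: next=#  (t=6,i=9, bit31=1)
  nb ####.: next=#  (t=2,i=7, bit30=1)
  nb ###.#: next=#  (t=0,i=8, bit29=1)
  nb ###..: next=#  (t=2,i=2, bit28=1)
  nb ##.##: next=#  (t=0,i=9, bit27=1)
  nb ##.#.: next=#  (t=0,i=2, bit26=1)
  nb ##..#: next=.  (t=1,i=10, bit25=0)
  nb ##...: next=#  (t=2,i=9, bit24=1)
  nb #.###: next=.  (t=0,i=10, bit23=0)
  nb #.##.: next=#  (t=0,i=0, bit22=1)
  nb #.#.#: next=#  (t=1,i=2, bit21=1)
  nb #.#..: next=.  (t=0,i=3, bit20=0)
  nb #..##: next=.  (t=0,i=5, bit19=0)
  nb #..#.: next=#  (t=3,i=1, bit18=1)
  nb #...#: next=#  (t=1,i=6, bit17=1)
  nb #....: next=#  (t=2,i=10, bit16=1)
  nb .####: next=.  (t=2,i=6, bit15=0)
  nb .###.: next=.  (t=0,i=7, bit14=0)
  nb .##.#: next=.  (t=0,i=1, bit13=0)
  nb .##..: next=.  (t=1,i=9, bit12=0)
  nb .#.##: next=#  (t=4,i=2, bit11=1)
  nb .#.#.: next=.  (t=1,i=3, bit10=0)
  nb .#..#: next=#  (t=0,i=4, bit9=1)
  nb .#...: next=#  (t=1,i=5, bit8=1)
  nb ..###: next=.  (t=0,i=6, bit7=0)
  nb ..##.: next=#  (t=1,i=8, bit6=1)
  nb ..#.#: next=#  (t=4,i=1, bit5=1)
  nb ..#..: next=.  (t=3,i=2, bit4=0)
  nb ...##: next=#  (t=1,i=7, bit3=1)
  nb ...#.: next=#  (t=11,i=8, bit2=1)
  nb ....#: next=#  (t=2,i=12, bit1=1)
  nb .....: next=.  (t=2,i=11, bit0=0)
  bits 11111101011001110000101101101110 = 4251388782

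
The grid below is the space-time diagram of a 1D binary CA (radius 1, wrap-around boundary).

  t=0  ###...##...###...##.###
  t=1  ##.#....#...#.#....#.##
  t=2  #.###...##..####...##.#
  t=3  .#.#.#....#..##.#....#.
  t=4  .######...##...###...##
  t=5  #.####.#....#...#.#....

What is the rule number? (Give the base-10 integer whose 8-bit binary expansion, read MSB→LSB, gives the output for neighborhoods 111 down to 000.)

180

  [7] ### => #  t=0,i=0
  [6] ##. => .  t=0,i=2
  [5] #.# => #  t=0,i=19
  [4] #.. => #  t=0,i=3
  [3] .## => .  t=0,i=6
  [2] .#. => #  t=1,i=3
  [1] ..# => .  t=0,i=5
  [0] ... => .  t=0,i=4
  bits 10110100 = 180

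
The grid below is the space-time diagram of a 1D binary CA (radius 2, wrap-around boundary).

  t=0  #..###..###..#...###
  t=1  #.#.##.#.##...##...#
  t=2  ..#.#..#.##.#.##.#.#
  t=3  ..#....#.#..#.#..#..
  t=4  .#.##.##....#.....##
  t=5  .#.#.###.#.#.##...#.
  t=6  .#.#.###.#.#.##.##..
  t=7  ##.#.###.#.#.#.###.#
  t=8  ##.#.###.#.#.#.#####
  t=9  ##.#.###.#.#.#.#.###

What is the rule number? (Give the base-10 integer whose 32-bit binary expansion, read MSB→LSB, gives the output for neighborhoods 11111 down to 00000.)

4176171364

  nb #####: next=#  (t=8,i=17, bit31=1)
  nb ####.: next=#  (t=0,i=19, bit30=1)
  nb ###.#: next=#  (t=5,i=7, bit29=1)
  nb ###..: next=#  (t=0,i=0, bit28=1)
  nb ##.##: next=#  (t=4,i=5, bit27=1)
  nb ##.#.: next=.  (t=1,i=1, bit26=0)
  nb ##..#: next=.  (t=0,i=1, bit25=0)
  nb ##...: next=.  (t=1,i=11, bit24=0)
  nb #.###: next=#  (t=5,i=5, bit23=1)
  nb #.##.: next=#  (t=1,i=4, bit22=1)
  nb #.#.#: next=#  (t=1,i=2, bit21=1)
  nb #.#..: next=.  (t=2,i=4, bit20=0)
  nb #..##: next=#  (t=0,i=2, bit19=1)
  nb #..#.: next=.  (t=0,i=12, bit18=0)
  nb #...#: next=#  (t=0,i=15, bit17=1)
  nb #....: next=#  (t=3,i=4, bit16=1)
  nb .####: next=.  (t=0,i=18, bit15=0)
  nb .###.: next=#  (t=0,i=4, bit14=1)
  nb .##.#: next=.  (t=1,i=0, bit13=0)
  nb .##..: next=#  (t=1,i=10, bit12=1)
  nb .#.##: next=.  (t=1,i=3, bit11=0)
  nb .#.#.: next=.  (t=2,i=3, bit10=0)
  nb .#..#: next=.  (t=2,i=0, bit9=0)
  nb .#...: next=#  (t=0,i=14, bit8=1)
  nb ..###: next=.  (t=0,i=3, bit7=0)
  nb ..##.: next=#  (t=1,i=14, bit6=1)
  nb ..#.#: next=#  (t=2,i=2, bit5=1)
  nb ..#..: next=.  (t=0,i=13, bit4=0)
  nb ...##: next=.  (t=0,i=16, bit3=0)
  nb ...#.: next=#  (t=3,i=1, bit2=1)
  nb ....#: next=.  (t=3,i=0, bit1=0)
  nb .....: next=.  (t=4,i=15, bit0=0)
  bits 11111000111010110101000101100100 = 4176171364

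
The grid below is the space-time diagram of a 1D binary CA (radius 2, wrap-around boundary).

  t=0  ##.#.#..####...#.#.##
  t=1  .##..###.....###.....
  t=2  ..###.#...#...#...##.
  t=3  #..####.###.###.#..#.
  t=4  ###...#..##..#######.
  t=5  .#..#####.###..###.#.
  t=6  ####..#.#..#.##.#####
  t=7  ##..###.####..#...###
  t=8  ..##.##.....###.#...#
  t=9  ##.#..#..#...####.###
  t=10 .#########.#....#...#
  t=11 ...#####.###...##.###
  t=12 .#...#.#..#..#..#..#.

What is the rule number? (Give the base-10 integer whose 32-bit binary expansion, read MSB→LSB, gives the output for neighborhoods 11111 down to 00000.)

  #####|#  b31=1 t=4,i=15
  ####.|.  b30=0 t=0,i=0
  ###.#|#  b29=1 t=0,i=1
  ###..|.  b28=0 t=0,i=11
  ##.##|.  b27=0 t=3,i=7
  ##.#.|#  b26=1 t=0,i=2
  ##..#|#  b25=1 t=1,i=3
  ##...|.  b24=0 t=0,i=12
  #.###|.  b23=0 t=0,i=19
  #.##.|.  b22=0 t=6,i=13
  #.#.#|.  b21=0 t=0,i=3
  #.#..|#  b20=1 t=0,i=5
  #..##|#  b19=1 t=0,i=7
  #..#.|#  b18=1 t=3,i=18
  #...#|#  b17=1 t=0,i=13
  #....|.  b16=0 t=1,i=9
  .####|.  b15=0 t=0,i=9
  .###.|#  b14=1 t=1,i=6
  .##.#|#  b13=1 t=6,i=14
  .##..|#  b12=1 t=1,i=2
  .#.##|.  b11=0 t=0,i=18
  .#.#.|.  b10=0 t=0,i=4
  .#..#|#  b9=1 t=0,i=6
  .#...|.  b8=0 t=2,i=7
  ..###|.  b7=0 t=0,i=8
  ..##.|.  b6=0 t=1,i=1
  ..#.#|#  b5=1 t=0,i=15
  ..#..|#  b4=1 t=2,i=10
  ...##|.  b3=0 t=1,i=0
  ...#.|#  b2=1 t=0,i=14
  ....#|.  b1=0 t=1,i=11
  .....|#  b0=1 t=1,i=10
  bits 10100110000111100111001000110101 = 2787013173

2787013173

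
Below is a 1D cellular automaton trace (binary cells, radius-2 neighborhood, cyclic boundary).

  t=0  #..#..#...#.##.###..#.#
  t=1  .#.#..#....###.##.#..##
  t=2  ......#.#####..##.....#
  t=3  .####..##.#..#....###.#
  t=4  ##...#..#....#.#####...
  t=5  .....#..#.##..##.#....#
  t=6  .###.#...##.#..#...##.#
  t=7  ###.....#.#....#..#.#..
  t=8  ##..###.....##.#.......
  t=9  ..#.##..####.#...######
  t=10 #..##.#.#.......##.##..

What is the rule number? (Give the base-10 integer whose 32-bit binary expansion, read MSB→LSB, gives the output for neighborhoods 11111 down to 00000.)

2193713307

  ##### -> #   bit 31 = 1  t=2,i=10
  ####. -> .   bit 30 = 0  t=2,i=11
  ###.# -> .   bit 29 = 0  t=1,i=13
  ###.. -> .   bit 28 = 0  t=0,i=17
  ##.## -> .   bit 27 = 0  t=0,i=14
  ##.#. -> .   bit 26 = 0  t=1,i=0
  ##..# -> #   bit 25 = 1  t=0,i=1
  ##... -> .   bit 24 = 0  t=2,i=17
  #.### -> #   bit 23 = 1  t=0,i=15
  #.##. -> #   bit 22 = 1  t=0,i=12
  #.#.# -> .   bit 21 = 0  t=1,i=1
  #.#.. -> .   bit 20 = 0  t=1,i=3
  #..## -> .   bit 19 = 0  t=1,i=20
  #..#. -> .   bit 18 = 0  t=0,i=2
  #...# -> .   bit 17 = 0  t=0,i=8
  #.... -> #   bit 16 = 1  t=1,i=8
  .#### -> .   bit 15 = 0  t=2,i=9
  .###. -> #   bit 14 = 1  t=0,i=16
  .##.# -> #   bit 13 = 1  t=0,i=13
  .##.. -> .   bit 12 = 0  t=0,i=0
  .#.## -> #   bit 11 = 1  t=0,i=11
  .#.#. -> .   bit 10 = 0  t=1,i=2
  .#..# -> .   bit 9 = 0  t=0,i=4
  .#... -> .   bit 8 = 0  t=0,i=7
  ..### -> #   bit 7 = 1  t=1,i=11
  ..##. -> .   bit 6 = 0  t=1,i=21
  ..#.# -> .   bit 5 = 0  t=0,i=10
  ..#.. -> #   bit 4 = 1  t=0,i=3
  ...## -> #   bit 3 = 1  t=1,i=10
  ...#. -> .   bit 2 = 0  t=0,i=9
  ....# -> #   bit 1 = 1  t=1,i=9
  ..... -> #   bit 0 = 1  t=2,i=2
  bits 10000010110000010110100010011011 = 2193713307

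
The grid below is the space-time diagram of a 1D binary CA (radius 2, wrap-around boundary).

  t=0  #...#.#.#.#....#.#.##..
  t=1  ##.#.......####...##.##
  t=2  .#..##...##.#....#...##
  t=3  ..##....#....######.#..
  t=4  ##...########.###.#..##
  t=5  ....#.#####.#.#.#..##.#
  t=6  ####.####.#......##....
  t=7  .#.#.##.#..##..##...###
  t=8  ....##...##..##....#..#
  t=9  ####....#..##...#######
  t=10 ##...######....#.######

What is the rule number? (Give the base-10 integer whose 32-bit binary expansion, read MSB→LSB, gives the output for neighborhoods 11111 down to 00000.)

  nb #####: next=#  (t=3,i=15, bit31=1)
  nb ####.: next=.  (t=1,i=0, bit30=0)
  nb ###.#: next=#  (t=1,i=1, bit29=1)
  nb ###..: next=.  (t=1,i=14, bit28=0)
  nb ##.##: next=.  (t=1,i=20, bit27=0)
  nb ##.#.: next=.  (t=1,i=2, bit26=0)
  nb ##..#: next=#  (t=0,i=21, bit25=1)
  nb ##...: next=.  (t=1,i=15, bit24=0)
  nb #.###: next=#  (t=1,i=21, bit23=1)
  nb #.##.: next=#  (t=0,i=19, bit22=1)
  nb #.#.#: next=.  (t=0,i=6, bit21=0)
  nb #.#..: next=.  (t=0,i=10, bit20=0)
  nb #..##: next=#  (t=2,i=3, bit19=1)
  nb #..#.: next=#  (t=0,i=22, bit18=1)
  nb #...#: next=.  (t=0,i=2, bit17=0)
  nb #....: next=#  (t=0,i=12, bit16=1)
  nb .####: next=#  (t=1,i=12, bit15=1)
  nb .###.: next=.  (t=4,i=15, bit14=0)
  nb .##.#: next=.  (t=1,i=19, bit13=0)
  nb .##..: next=.  (t=0,i=20, bit12=0)
  nb .#.##: next=#  (t=0,i=18, bit11=1)
  nb .#.#.: next=.  (t=0,i=5, bit10=0)
  nb .#..#: next=#  (t=2,i=2, bit9=1)
  nb .#...: next=#  (t=0,i=1, bit8=1)
  nb ..###: next=.  (t=1,i=11, bit7=0)
  nb ..##.: next=.  (t=1,i=18, bit6=0)
  nb ..#.#: next=.  (t=0,i=4, bit5=0)
  nb ..#..: next=#  (t=0,i=0, bit4=1)
  nb ...##: next=#  (t=1,i=10, bit3=1)
  nb ...#.: next=#  (t=0,i=3, bit2=1)
  nb ....#: next=#  (t=0,i=13, bit1=1)
  nb .....: next=.  (t=1,i=6, bit0=0)
  bits 10100010110011011000101100011110 = 2731379486

2731379486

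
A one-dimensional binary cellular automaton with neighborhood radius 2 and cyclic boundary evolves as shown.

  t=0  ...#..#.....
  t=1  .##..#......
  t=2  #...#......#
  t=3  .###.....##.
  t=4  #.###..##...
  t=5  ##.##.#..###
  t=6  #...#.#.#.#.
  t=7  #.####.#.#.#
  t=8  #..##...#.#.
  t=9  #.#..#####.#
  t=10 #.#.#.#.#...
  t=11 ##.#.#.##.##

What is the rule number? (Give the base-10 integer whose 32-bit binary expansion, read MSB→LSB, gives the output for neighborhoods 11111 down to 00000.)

1360981038

  #####|.  b31=0 t=5,i=11
  ####.|#  b30=1 t=5,i=0
  ###.#|.  b29=0 t=5,i=1
  ###..|#  b28=1 t=3,i=3
  ##.##|.  b27=0 t=5,i=2
  ##.#.|.  b26=0 t=5,i=5
  ##..#|.  b25=0 t=1,i=3
  ##...|#  b24=1 t=2,i=1
  #.###|.  b23=0 t=4,i=2
  #.##.|.  b22=0 t=5,i=3
  #.#.#|.  b21=0 t=6,i=6
  #.#..|#  b20=1 t=5,i=6
  #..##|#  b19=1 t=3,i=0
  #..#.|#  b18=1 t=0,i=5
  #...#|#  b17=1 t=2,i=2
  #....|.  b16=0 t=0,i=8
  .####|#  b15=1 t=5,i=10
  .###.|#  b14=1 t=3,i=2
  .##.#|#  b13=1 t=5,i=4
  .##..|.  b12=0 t=1,i=2
  .#.##|#  b11=1 t=4,i=1
  .#.#.|#  b10=1 t=6,i=5
  .#..#|.  b9=0 t=0,i=4
  .#...|.  b8=0 t=0,i=7
  ..###|.  b7=0 t=3,i=1
  ..##.|.  b6=0 t=1,i=1
  ..#.#|#  b5=1 t=4,i=0
  ..#..|.  b4=0 t=0,i=3
  ...##|#  b3=1 t=1,i=0
  ...#.|#  b2=1 t=0,i=2
  ....#|#  b1=1 t=0,i=1
  .....|.  b0=0 t=0,i=0
  bits 01010001000111101110110000101110 = 1360981038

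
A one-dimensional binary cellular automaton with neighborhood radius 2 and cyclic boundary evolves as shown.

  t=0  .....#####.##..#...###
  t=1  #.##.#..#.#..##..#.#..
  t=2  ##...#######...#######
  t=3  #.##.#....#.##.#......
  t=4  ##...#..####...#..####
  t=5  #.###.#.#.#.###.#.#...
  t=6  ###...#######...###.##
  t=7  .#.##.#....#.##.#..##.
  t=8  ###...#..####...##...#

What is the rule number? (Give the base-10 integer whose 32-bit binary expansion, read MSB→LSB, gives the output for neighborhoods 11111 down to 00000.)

1270222503

  [31] ##### => .  t=0,i=7
  [30] ####. => #  t=0,i=8
  [29] ###.# => .  t=0,i=9
  [28] ###.. => .  t=0,i=21
  [27] ##.## => #  t=0,i=10
  [26] ##.#. => .  t=1,i=4
  [25] ##..# => #  t=0,i=13
  [24] ##... => #  t=0,i=0
  [23] #.### => #  t=5,i=2
  [22] #.##. => .  t=0,i=11
  [21] #.#.# => #  t=5,i=6
  [20] #.#.. => #  t=1,i=5
  [19] #..## => .  t=1,i=12
  [18] #..#. => #  t=0,i=14
  [17] #...# => #  t=0,i=17
  [16] #.... => .  t=0,i=1
  [15] .#### => .  t=0,i=6
  [14] .###. => .  t=0,i=20
  [13] .##.# => .  t=1,i=3
  [12] .##.. => .  t=0,i=12
  [11] .#.## => #  t=1,i=1
  [10] .#.#. => #  t=1,i=9
  [9] .#..# => #  t=1,i=6
  [8] .#... => .  t=0,i=16
  [7] ..### => #  t=0,i=5
  [6] ..##. => .  t=1,i=13
  [5] ..#.# => #  t=1,i=0
  [4] ..#.. => .  t=0,i=15
  [3] ...## => .  t=0,i=4
  [2] ...#. => #  t=3,i=9
  [1] ....# => #  t=0,i=3
  [0] ..... => #  t=0,i=2
  bits 01001011101101100000111010100111 = 1270222503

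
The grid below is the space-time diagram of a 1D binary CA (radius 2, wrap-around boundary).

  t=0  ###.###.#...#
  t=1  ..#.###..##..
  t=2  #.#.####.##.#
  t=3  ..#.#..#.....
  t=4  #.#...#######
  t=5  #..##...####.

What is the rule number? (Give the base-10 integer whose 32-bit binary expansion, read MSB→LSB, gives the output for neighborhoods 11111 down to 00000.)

2997309811

  nb #####: next=#  (t=4,i=8, bit31=1)
  nb ####.: next=.  (t=0,i=1, bit30=0)
  nb ###.#: next=#  (t=0,i=2, bit29=1)
  nb ###..: next=#  (t=1,i=6, bit28=1)
  nb ##.##: next=.  (t=0,i=3, bit27=0)
  nb ##.#.: next=.  (t=0,i=7, bit26=0)
  nb ##..#: next=#  (t=1,i=7, bit25=1)
  nb ##...: next=.  (t=1,i=11, bit24=0)
  nb #.###: next=#  (t=0,i=4, bit23=1)
  nb #.##.: next=.  (t=2,i=9, bit22=0)
  nb #.#.#: next=#  (t=2,i=2, bit21=1)
  nb #.#..: next=.  (t=0,i=8, bit20=0)
  nb #..##: next=.  (t=1,i=8, bit19=0)
  nb #..#.: next=#  (t=3,i=6, bit18=1)
  nb #...#: next=#  (t=0,i=10, bit17=1)
  nb #....: next=#  (t=1,i=12, bit16=1)
  nb .####: next=.  (t=0,i=0, bit15=0)
  nb .###.: next=#  (t=0,i=5, bit14=1)
  nb .##.#: next=.  (t=2,i=0, bit13=0)
  nb .##..: next=#  (t=1,i=10, bit12=1)
  nb .#.##: next=.  (t=1,i=3, bit11=0)
  nb .#.#.: next=.  (t=3,i=3, bit10=0)
  nb .#..#: next=.  (t=3,i=5, bit9=0)
  nb .#...: next=#  (t=0,i=9, bit8=1)
  nb ..###: next=.  (t=0,i=12, bit7=0)
  nb ..##.: next=#  (t=1,i=9, bit6=1)
  nb ..#.#: next=#  (t=1,i=2, bit5=1)
  nb ..#..: next=#  (t=3,i=7, bit4=1)
  nb ...##: next=.  (t=0,i=11, bit3=0)
  nb ...#.: next=.  (t=1,i=1, bit2=0)
  nb ....#: next=#  (t=1,i=0, bit1=1)
  nb .....: next=#  (t=3,i=10, bit0=1)
  bits 10110010101001110101000101110011 = 2997309811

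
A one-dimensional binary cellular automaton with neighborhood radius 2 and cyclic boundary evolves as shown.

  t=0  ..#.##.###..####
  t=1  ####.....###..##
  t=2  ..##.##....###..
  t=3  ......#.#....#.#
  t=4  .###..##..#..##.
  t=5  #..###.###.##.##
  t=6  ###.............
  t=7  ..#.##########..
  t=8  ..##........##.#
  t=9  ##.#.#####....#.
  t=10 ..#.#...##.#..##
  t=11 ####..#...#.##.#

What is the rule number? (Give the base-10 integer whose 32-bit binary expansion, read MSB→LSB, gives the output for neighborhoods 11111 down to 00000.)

  [31] ##### => .  t=1,i=0
  [30] ####. => #  t=0,i=14
  [29] ###.# => .  t=5,i=5
  [28] ###.. => #  t=0,i=9
  [27] ##.## => .  t=0,i=6
  [26] ##.#. => #  t=8,i=14
  [25] ##..# => #  t=0,i=0
  [24] ##... => .  t=1,i=4
  [23] #.### => .  t=0,i=7
  [22] #.##. => .  t=0,i=4
  [21] #.#.# => .  t=9,i=3
  [20] #.#.. => .  t=3,i=8
  [19] #..## => #  t=0,i=11
  [18] #..#. => #  t=0,i=1
  [17] #...# => #  t=10,i=6
  [16] #.... => #  t=1,i=5
  [15] .#### => .  t=0,i=13
  [14] .###. => .  t=0,i=8
  [13] .##.# => .  t=0,i=5
  [12] .##.. => #  t=2,i=6
  [11] .#.## => #  t=0,i=3
  [10] .#.#. => #  t=3,i=7
  [9] .#..# => #  t=4,i=11
  [8] .#... => .  t=3,i=0
  [7] ..### => .  t=0,i=12
  [6] ..##. => .  t=2,i=2
  [5] ..#.# => #  t=0,i=2
  [4] ..#.. => .  t=4,i=10
  [3] ...## => .  t=1,i=8
  [2] ...#. => .  t=3,i=5
  [1] ....# => .  t=1,i=7
  [0] ..... => #  t=1,i=6
  bits 01010110000011110001111000100001 = 1443831329

1443831329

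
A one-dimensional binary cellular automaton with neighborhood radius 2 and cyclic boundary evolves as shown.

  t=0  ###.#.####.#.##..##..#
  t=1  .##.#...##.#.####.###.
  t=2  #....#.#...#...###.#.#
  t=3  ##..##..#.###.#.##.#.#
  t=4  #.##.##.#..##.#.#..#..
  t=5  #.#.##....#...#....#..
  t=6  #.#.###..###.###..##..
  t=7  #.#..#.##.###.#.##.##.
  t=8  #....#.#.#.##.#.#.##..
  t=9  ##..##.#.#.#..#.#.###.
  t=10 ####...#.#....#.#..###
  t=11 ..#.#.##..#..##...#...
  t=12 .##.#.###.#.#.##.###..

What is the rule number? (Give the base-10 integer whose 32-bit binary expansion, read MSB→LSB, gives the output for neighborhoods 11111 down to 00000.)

  ##### -> .   bit 31 = 0  t=10,i=0
  ####. -> #   bit 30 = 1  t=0,i=1
  ###.# -> #   bit 29 = 1  t=0,i=2
  ###.. -> .   bit 28 = 0  t=1,i=20
  ##.## -> #   bit 27 = 1  t=1,i=17
  ##.#. -> .   bit 26 = 0  t=0,i=3
  ##..# -> #   bit 25 = 1  t=0,i=15
  ##... -> #   bit 24 = 1  t=2,i=1
  #.### -> .   bit 23 = 0  t=0,i=6
  #.##. -> #   bit 22 = 1  t=0,i=13
  #.#.# -> #   bit 21 = 1  t=0,i=4
  #.#.. -> .   bit 20 = 0  t=1,i=4
  #..## -> #   bit 19 = 1  t=0,i=16
  #..#. -> .   bit 18 = 0  t=3,i=7
  #...# -> .   bit 17 = 0  t=1,i=6
  #.... -> .   bit 16 = 0  t=2,i=2
  .#### -> .   bit 15 = 0  t=0,i=0
  .###. -> #   bit 14 = 1  t=1,i=19
  .##.# -> .   bit 13 = 0  t=1,i=2
  .##.. -> #   bit 12 = 1  t=0,i=14
  .#.## -> .   bit 11 = 0  t=0,i=5
  .#.#. -> .   bit 10 = 0  t=2,i=6
  .#..# -> .   bit 9 = 0  t=4,i=9
  .#... -> #   bit 8 = 1  t=1,i=5
  ..### -> .   bit 7 = 0  t=0,i=21
  ..##. -> .   bit 6 = 0  t=0,i=17
  ..#.# -> #   bit 5 = 1  t=2,i=5
  ..#.. -> #   bit 4 = 1  t=2,i=11
  ...## -> #   bit 3 = 1  t=1,i=7
  ...#. -> #   bit 2 = 1  t=2,i=4
  ....# -> .   bit 1 = 0  t=2,i=3
  ..... -> .   bit 0 = 0  t=11,i=21
  bits 01101011011010000101000100111100 = 1801998652

1801998652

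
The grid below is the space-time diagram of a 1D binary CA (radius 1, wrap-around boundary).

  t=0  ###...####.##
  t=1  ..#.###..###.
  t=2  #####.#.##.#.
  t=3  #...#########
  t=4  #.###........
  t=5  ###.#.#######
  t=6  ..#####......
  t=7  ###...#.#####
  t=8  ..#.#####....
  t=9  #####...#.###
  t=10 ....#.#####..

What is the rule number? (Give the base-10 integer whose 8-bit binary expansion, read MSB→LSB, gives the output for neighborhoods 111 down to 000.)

  ###|.  b7=0 t=0,i=0
  ##.|#  b6=1 t=0,i=2
  #.#|#  b5=1 t=0,i=10
  #..|.  b4=0 t=0,i=3
  .##|#  b3=1 t=0,i=6
  .#.|#  b2=1 t=1,i=2
  ..#|#  b1=1 t=0,i=5
  ...|#  b0=1 t=0,i=4
  bits 01101111 = 111

111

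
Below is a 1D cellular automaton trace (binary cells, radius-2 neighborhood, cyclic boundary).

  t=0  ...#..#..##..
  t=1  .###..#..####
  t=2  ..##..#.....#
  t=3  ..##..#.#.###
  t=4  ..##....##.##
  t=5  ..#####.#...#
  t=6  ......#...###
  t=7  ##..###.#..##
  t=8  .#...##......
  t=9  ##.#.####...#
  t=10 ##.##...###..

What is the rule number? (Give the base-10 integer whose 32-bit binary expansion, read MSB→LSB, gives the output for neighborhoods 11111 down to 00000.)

  [31] ##### => .  t=5,i=4
  [30] ####. => .  t=1,i=11
  [29] ###.# => #  t=1,i=12
  [28] ###.. => #  t=1,i=3
  [27] ##.## => .  t=1,i=0
  [26] ##.#. => .  t=5,i=7
  [25] ##..# => .  t=1,i=4
  [24] ##... => #  t=0,i=11
  [23] #.### => .  t=1,i=1
  [22] #.##. => .  t=4,i=11
  [21] #.#.# => #  t=3,i=8
  [20] #.#.. => .  t=5,i=8
  [19] #..## => .  t=0,i=8
  [18] #..#. => .  t=0,i=5
  [17] #...# => #  t=5,i=10
  [16] #.... => #  t=0,i=12
  [15] .#### => .  t=1,i=10
  [14] .###. => #  t=1,i=2
  [13] .##.# => .  t=4,i=9
  [12] .##.. => #  t=0,i=10
  [11] .#.## => #  t=3,i=9
  [10] .#.#. => .  t=3,i=7
  [9] .#..# => .  t=0,i=4
  [8] .#... => .  t=2,i=7
  [7] ..### => .  t=1,i=9
  [6] ..##. => #  t=0,i=9
  [5] ..#.# => .  t=3,i=6
  [4] ..#.. => #  t=0,i=3
  [3] ...## => .  t=4,i=7
  [2] ...#. => #  t=0,i=2
  [1] ....# => #  t=0,i=1
  [0] ..... => .  t=0,i=0
  bits 00110001001000110101100001010110 = 824399958

824399958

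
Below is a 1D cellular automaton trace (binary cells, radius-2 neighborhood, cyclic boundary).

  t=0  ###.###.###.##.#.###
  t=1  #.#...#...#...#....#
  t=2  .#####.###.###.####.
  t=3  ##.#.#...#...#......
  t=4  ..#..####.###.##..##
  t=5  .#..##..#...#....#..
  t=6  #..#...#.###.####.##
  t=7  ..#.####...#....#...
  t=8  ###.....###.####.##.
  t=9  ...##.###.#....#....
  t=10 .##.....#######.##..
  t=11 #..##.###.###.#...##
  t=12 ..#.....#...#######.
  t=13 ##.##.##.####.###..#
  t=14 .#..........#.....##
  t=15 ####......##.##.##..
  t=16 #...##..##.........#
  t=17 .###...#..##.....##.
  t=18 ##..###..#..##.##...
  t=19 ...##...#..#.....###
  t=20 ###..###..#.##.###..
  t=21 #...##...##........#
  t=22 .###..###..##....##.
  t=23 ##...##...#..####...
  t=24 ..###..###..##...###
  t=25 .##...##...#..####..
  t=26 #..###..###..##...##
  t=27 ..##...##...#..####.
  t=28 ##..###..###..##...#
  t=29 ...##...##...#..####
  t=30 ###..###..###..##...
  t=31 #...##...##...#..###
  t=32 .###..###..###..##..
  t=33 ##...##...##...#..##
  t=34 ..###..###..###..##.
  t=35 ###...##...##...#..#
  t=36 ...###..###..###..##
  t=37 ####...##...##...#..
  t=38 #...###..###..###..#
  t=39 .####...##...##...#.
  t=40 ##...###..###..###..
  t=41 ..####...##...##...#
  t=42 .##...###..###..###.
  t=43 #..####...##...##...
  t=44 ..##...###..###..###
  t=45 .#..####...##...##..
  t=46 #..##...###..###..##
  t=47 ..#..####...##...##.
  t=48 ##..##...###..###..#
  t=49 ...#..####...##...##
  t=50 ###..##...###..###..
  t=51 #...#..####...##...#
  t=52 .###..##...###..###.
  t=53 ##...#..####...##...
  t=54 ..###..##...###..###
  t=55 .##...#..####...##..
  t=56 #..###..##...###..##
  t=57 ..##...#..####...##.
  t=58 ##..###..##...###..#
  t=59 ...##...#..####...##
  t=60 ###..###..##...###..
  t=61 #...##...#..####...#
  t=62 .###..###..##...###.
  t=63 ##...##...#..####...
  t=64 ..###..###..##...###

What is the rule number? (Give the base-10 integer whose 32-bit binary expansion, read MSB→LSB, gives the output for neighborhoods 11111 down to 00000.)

2770272686

  [31] ##### => #  t=0,i=0
  [30] ####. => .  t=0,i=1
  [29] ###.# => #  t=0,i=2
  [28] ###.. => .  t=2,i=18
  [27] ##.## => .  t=0,i=3
  [26] ##.#. => #  t=0,i=14
  [25] ##..# => .  t=2,i=19
  [24] ##... => #  t=7,i=8
  [23] #.### => .  t=0,i=4
  [22] #.##. => .  t=0,i=12
  [21] #.#.# => .  t=0,i=15
  [20] #.#.. => #  t=1,i=2
  [19] #..## => #  t=2,i=0
  [18] #..#. => #  t=4,i=1
  [17] #...# => #  t=1,i=4
  [16] #.... => #  t=1,i=16
  [15] .#### => .  t=0,i=18
  [14] .###. => .  t=0,i=5
  [13] .##.# => .  t=0,i=13
  [12] .##.. => .  t=4,i=15
  [11] .#.## => .  t=0,i=16
  [10] .#.#. => .  t=3,i=4
  [9] .#..# => .  t=4,i=3
  [8] .#... => #  t=1,i=3
  [7] ..### => #  t=2,i=1
  [6] ..##. => .  t=1,i=19
  [5] ..#.# => #  t=6,i=7
  [4] ..#.. => .  t=1,i=6
  [3] ...## => #  t=1,i=18
  [2] ...#. => #  t=1,i=5
  [1] ....# => #  t=1,i=17
  [0] ..... => .  t=3,i=16
  bits 10100101000111110000000110101110 = 2770272686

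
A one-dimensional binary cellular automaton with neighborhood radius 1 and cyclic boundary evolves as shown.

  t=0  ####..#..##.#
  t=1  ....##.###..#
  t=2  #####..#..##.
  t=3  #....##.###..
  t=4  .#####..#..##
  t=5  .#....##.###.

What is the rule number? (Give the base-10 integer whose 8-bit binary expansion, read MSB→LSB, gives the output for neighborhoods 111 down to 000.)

  ###|.  b7=0 t=0,i=0
  ##.|.  b6=0 t=0,i=3
  #.#|.  b5=0 t=0,i=11
  #..|#  b4=1 t=0,i=4
  .##|#  b3=1 t=0,i=9
  .#.|.  b2=0 t=0,i=6
  ..#|#  b1=1 t=0,i=5
  ...|#  b0=1 t=1,i=1
  bits 00011011 = 27

27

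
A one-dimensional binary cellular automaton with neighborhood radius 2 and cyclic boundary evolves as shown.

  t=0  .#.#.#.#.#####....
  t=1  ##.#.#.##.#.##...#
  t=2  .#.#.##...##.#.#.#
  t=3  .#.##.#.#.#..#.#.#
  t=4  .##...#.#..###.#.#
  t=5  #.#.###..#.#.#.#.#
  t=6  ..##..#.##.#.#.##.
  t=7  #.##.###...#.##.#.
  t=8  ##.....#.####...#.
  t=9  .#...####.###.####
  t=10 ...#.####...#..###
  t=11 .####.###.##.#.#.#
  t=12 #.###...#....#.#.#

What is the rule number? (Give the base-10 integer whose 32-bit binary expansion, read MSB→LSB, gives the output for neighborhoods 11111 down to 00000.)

1881578214

  nb #####: next=.  (t=0,i=11, bit31=0)
  nb ####.: next=#  (t=0,i=12, bit30=1)
  nb ###.#: next=#  (t=1,i=1, bit29=1)
  nb ###..: next=#  (t=0,i=13, bit28=1)
  nb ##.##: next=.  (t=7,i=4, bit27=0)
  nb ##.#.: next=.  (t=1,i=2, bit26=0)
  nb ##..#: next=.  (t=5,i=7, bit25=0)
  nb ##...: next=.  (t=0,i=14, bit24=0)
  nb #.###: next=.  (t=0,i=9, bit23=0)
  nb #.##.: next=.  (t=1,i=7, bit22=0)
  nb #.#.#: next=#  (t=0,i=3, bit21=1)
  nb #.#..: next=.  (t=3,i=10, bit20=0)
  nb #..##: next=.  (t=4,i=10, bit19=0)
  nb #..#.: next=#  (t=3,i=12, bit18=1)
  nb #...#: next=#  (t=1,i=15, bit17=1)
  nb #....: next=.  (t=0,i=15, bit16=0)
  nb .####: next=#  (t=0,i=10, bit15=1)
  nb .###.: next=.  (t=1,i=0, bit14=0)
  nb .##.#: next=.  (t=1,i=8, bit13=0)
  nb .##..: next=#  (t=1,i=13, bit12=1)
  nb .#.##: next=#  (t=0,i=8, bit11=1)
  nb .#.#.: next=.  (t=0,i=2, bit10=0)
  nb .#..#: next=#  (t=3,i=11, bit9=1)
  nb .#...: next=.  (t=9,i=2, bit8=0)
  nb ..###: next=#  (t=1,i=17, bit7=1)
  nb ..##.: next=#  (t=2,i=10, bit6=1)
  nb ..#.#: next=#  (t=0,i=1, bit5=1)
  nb ..#..: next=.  (t=10,i=12, bit4=0)
  nb ...##: next=.  (t=1,i=16, bit3=0)
  nb ...#.: next=#  (t=0,i=0, bit2=1)
  nb ....#: next=#  (t=0,i=17, bit1=1)
  nb .....: next=.  (t=0,i=16, bit0=0)
  bits 01110000001001101001101011100110 = 1881578214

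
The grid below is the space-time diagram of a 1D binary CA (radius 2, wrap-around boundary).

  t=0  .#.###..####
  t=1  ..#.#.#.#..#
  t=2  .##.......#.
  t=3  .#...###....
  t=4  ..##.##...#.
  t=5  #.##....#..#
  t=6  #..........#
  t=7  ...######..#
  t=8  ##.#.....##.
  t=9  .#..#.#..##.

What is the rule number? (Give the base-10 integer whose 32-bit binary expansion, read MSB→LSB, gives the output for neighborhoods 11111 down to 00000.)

  ##### -> .   bit 31 = 0  t=7,i=5
  ####. -> .   bit 30 = 0  t=0,i=10
  ###.# -> #   bit 29 = 1  t=0,i=11
  ###.. -> .   bit 28 = 0  t=0,i=5
  ##.## -> .   bit 27 = 0  t=4,i=4
  ##.#. -> .   bit 26 = 0  t=0,i=0
  ##..# -> #   bit 25 = 1  t=0,i=6
  ##... -> .   bit 24 = 0  t=2,i=3
  #.### -> .   bit 23 = 0  t=0,i=3
  #.##. -> .   bit 22 = 0  t=4,i=5
  #.#.# -> .   bit 21 = 0  t=0,i=1
  #.#.. -> .   bit 20 = 0  t=1,i=8
  #..## -> .   bit 19 = 0  t=0,i=7
  #..#. -> #   bit 18 = 1  t=1,i=1
  #...# -> #   bit 17 = 1  t=3,i=3
  #.... -> .   bit 16 = 0  t=2,i=4
  .#### -> .   bit 15 = 0  t=0,i=9
  .###. -> #   bit 14 = 1  t=0,i=4
  .##.# -> #   bit 13 = 1  t=4,i=3
  .##.. -> .   bit 12 = 0  t=2,i=2
  .#.## -> #   bit 11 = 1  t=0,i=2
  .#.#. -> .   bit 10 = 0  t=1,i=3
  .#..# -> .   bit 9 = 0  t=1,i=0
  .#... -> #   bit 8 = 1  t=3,i=2
  ..### -> #   bit 7 = 1  t=0,i=8
  ..##. -> #   bit 6 = 1  t=2,i=1
  ..#.# -> #   bit 5 = 1  t=1,i=2
  ..#.. -> .   bit 4 = 0  t=1,i=11
  ...## -> .   bit 3 = 0  t=3,i=4
  ...#. -> .   bit 2 = 0  t=2,i=9
  ....# -> .   bit 1 = 0  t=2,i=8
  ..... -> #   bit 0 = 1  t=2,i=5
  bits 00100010000001100110100111100001 = 570845665

570845665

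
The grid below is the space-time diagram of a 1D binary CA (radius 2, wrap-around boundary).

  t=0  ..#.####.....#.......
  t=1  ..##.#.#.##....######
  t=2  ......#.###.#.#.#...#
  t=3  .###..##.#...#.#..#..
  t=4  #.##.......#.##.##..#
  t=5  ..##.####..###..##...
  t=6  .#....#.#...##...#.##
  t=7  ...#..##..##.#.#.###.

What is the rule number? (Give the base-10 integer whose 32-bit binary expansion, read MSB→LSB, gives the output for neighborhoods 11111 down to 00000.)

273145385

  nb #####: next=.  (t=1,i=17, bit31=0)
  nb ####.: next=.  (t=0,i=6, bit30=0)
  nb ###.#: next=.  (t=2,i=10, bit29=0)
  nb ###..: next=#  (t=0,i=7, bit28=1)
  nb ##.##: next=.  (t=4,i=1, bit27=0)
  nb ##.#.: next=.  (t=1,i=4, bit26=0)
  nb ##..#: next=.  (t=1,i=0, bit25=0)
  nb ##...: next=.  (t=0,i=8, bit24=0)
  nb #.###: next=.  (t=0,i=4, bit23=0)
  nb #.##.: next=#  (t=1,i=9, bit22=1)
  nb #.#.#: next=.  (t=1,i=5, bit21=0)
  nb #.#..: next=.  (t=2,i=16, bit20=0)
  nb #..##: next=.  (t=1,i=1, bit19=0)
  nb #..#.: next=#  (t=3,i=17, bit18=1)
  nb #...#: next=#  (t=2,i=18, bit17=1)
  nb #....: next=#  (t=0,i=9, bit16=1)
  nb .####: next=#  (t=0,i=5, bit15=1)
  nb .###.: next=#  (t=2,i=9, bit14=1)
  nb .##.#: next=.  (t=1,i=3, bit13=0)
  nb .##..: next=#  (t=1,i=10, bit12=1)
  nb .#.##: next=#  (t=0,i=3, bit11=1)
  nb .#.#.: next=#  (t=1,i=6, bit10=1)
  nb .#..#: next=#  (t=3,i=16, bit9=1)
  nb .#...: next=.  (t=0,i=14, bit8=0)
  nb ..###: next=.  (t=1,i=15, bit7=0)
  nb ..##.: next=.  (t=1,i=2, bit6=0)
  nb ..#.#: next=#  (t=0,i=2, bit5=1)
  nb ..#..: next=.  (t=0,i=13, bit4=0)
  nb ...##: next=#  (t=1,i=14, bit3=1)
  nb ...#.: next=.  (t=0,i=1, bit2=0)
  nb ....#: next=.  (t=0,i=0, bit1=0)
  nb .....: next=#  (t=0,i=10, bit0=1)
  bits 00010000010001111101111000101001 = 273145385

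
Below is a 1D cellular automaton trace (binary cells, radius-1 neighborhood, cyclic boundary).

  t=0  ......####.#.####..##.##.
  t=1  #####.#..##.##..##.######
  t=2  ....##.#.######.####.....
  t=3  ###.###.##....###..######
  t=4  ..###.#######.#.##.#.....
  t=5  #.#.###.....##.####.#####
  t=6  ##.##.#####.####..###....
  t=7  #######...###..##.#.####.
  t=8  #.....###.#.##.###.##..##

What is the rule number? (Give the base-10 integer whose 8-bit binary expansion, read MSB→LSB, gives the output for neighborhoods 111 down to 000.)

121

  ### -> .   bit 7 = 0  t=0,i=7
  ##. -> #   bit 6 = 1  t=0,i=9
  #.# -> #   bit 5 = 1  t=0,i=10
  #.. -> #   bit 4 = 1  t=0,i=17
  .## -> #   bit 3 = 1  t=0,i=6
  .#. -> .   bit 2 = 0  t=0,i=11
  ..# -> .   bit 1 = 0  t=0,i=5
  ... -> #   bit 0 = 1  t=0,i=0
  bits 01111001 = 121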